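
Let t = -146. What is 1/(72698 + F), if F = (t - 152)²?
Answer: 1/161502 ≈ 6.1919e-6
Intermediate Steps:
F = 88804 (F = (-146 - 152)² = (-298)² = 88804)
1/(72698 + F) = 1/(72698 + 88804) = 1/161502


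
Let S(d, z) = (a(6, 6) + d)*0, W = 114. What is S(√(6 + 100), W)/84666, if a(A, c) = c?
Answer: 0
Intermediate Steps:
S(d, z) = 0 (S(d, z) = (6 + d)*0 = 0)
S(√(6 + 100), W)/84666 = 0/84666 = 0*(1/84666) = 0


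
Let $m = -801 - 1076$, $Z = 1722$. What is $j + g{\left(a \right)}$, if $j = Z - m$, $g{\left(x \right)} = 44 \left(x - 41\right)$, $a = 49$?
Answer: $3951$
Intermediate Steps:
$m = -1877$
$g{\left(x \right)} = -1804 + 44 x$ ($g{\left(x \right)} = 44 \left(-41 + x\right) = -1804 + 44 x$)
$j = 3599$ ($j = 1722 - -1877 = 1722 + 1877 = 3599$)
$j + g{\left(a \right)} = 3599 + \left(-1804 + 44 \cdot 49\right) = 3599 + \left(-1804 + 2156\right) = 3599 + 352 = 3951$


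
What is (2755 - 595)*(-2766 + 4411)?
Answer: 3553200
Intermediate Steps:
(2755 - 595)*(-2766 + 4411) = 2160*1645 = 3553200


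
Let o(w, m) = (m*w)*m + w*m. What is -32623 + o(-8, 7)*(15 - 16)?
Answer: -32175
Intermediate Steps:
o(w, m) = m*w + w*m² (o(w, m) = w*m² + m*w = m*w + w*m²)
-32623 + o(-8, 7)*(15 - 16) = -32623 + (7*(-8)*(1 + 7))*(15 - 16) = -32623 + (7*(-8)*8)*(-1) = -32623 - 448*(-1) = -32623 + 448 = -32175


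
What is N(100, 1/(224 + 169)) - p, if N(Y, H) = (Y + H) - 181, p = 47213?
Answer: -18586541/393 ≈ -47294.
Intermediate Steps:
N(Y, H) = -181 + H + Y (N(Y, H) = (H + Y) - 181 = -181 + H + Y)
N(100, 1/(224 + 169)) - p = (-181 + 1/(224 + 169) + 100) - 1*47213 = (-181 + 1/393 + 100) - 47213 = -31832/393 - 47213 = -18586541/393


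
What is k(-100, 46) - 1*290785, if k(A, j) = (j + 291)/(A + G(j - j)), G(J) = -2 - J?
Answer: -29660407/102 ≈ -2.9079e+5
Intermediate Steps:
k(A, j) = (291 + j)/(-2 + A) (k(A, j) = (j + 291)/(A + (-2 - (j - j))) = (291 + j)/(A + (-2 - 1*0)) = (291 + j)/(A + (-2 + 0)) = (291 + j)/(A - 2) = (291 + j)/(-2 + A))
k(-100, 46) - 1*290785 = (291 + 46)/(-2 - 100) - 1*290785 = 337/(-102) - 290785 = -1/102*337 - 290785 = -337/102 - 290785 = -29660407/102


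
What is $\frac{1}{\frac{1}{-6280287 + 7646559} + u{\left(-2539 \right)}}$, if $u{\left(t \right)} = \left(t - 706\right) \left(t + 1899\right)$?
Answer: $\frac{1366272}{2837473689601} \approx 4.8151 \cdot 10^{-7}$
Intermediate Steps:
$u{\left(t \right)} = \left(-706 + t\right) \left(1899 + t\right)$
$\frac{1}{\frac{1}{-6280287 + 7646559} + u{\left(-2539 \right)}} = \frac{1}{\frac{1}{-6280287 + 7646559} + \left(-1340694 + \left(-2539\right)^{2} + 1193 \left(-2539\right)\right)} = \frac{1}{\frac{1}{1366272} - -2076800} = \frac{1}{\frac{1}{1366272} + 2076800} = \frac{1}{\frac{2837473689601}{1366272}} = \frac{1366272}{2837473689601}$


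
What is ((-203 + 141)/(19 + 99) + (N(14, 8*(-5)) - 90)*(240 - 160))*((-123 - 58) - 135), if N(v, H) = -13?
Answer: 153636356/59 ≈ 2.6040e+6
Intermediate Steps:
((-203 + 141)/(19 + 99) + (N(14, 8*(-5)) - 90)*(240 - 160))*((-123 - 58) - 135) = ((-203 + 141)/(19 + 99) + (-13 - 90)*(240 - 160))*((-123 - 58) - 135) = (-62/118 - 103*80)*(-181 - 135) = (-62*1/118 - 8240)*(-316) = (-31/59 - 8240)*(-316) = -486191/59*(-316) = 153636356/59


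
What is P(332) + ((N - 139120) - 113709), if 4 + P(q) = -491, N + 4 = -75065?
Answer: -328393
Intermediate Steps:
N = -75069 (N = -4 - 75065 = -75069)
P(q) = -495 (P(q) = -4 - 491 = -495)
P(332) + ((N - 139120) - 113709) = -495 + ((-75069 - 139120) - 113709) = -495 + (-214189 - 113709) = -495 - 327898 = -328393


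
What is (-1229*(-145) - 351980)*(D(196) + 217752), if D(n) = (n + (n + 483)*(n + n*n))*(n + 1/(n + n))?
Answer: -893023201138950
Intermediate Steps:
D(n) = (n + 1/(2*n))*(n + (483 + n)*(n + n**2)) (D(n) = (n + (483 + n)*(n + n**2))*(n + 1/(2*n)) = (n + 1/(2*n))*(n + (483 + n)*(n + n**2)))
(-1229*(-145) - 351980)*(D(196) + 217752) = (-1229*(-145) - 351980)*((242 + 196**4 + 242*196 + 484*196**3 + (969/2)*196**2) + 217752) = (178205 - 351980)*((242 + 1475789056 + 47432 + 484*7529536 + (969/2)*38416) + 217752) = -173775*((242 + 1475789056 + 47432 + 3644295424 + 18612552) + 217752) = -173775*(5138744706 + 217752) = -173775*5138962458 = -893023201138950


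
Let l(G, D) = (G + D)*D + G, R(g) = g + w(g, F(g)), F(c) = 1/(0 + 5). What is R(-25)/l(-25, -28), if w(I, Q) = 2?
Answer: -23/1459 ≈ -0.015764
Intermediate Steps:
F(c) = 1/5
R(g) = 2 + g (R(g) = g + 2 = 2 + g)
l(G, D) = G + D*(D + G) (l(G, D) = (D + G)*D + G = D*(D + G) + G = G + D*(D + G))
R(-25)/l(-25, -28) = (2 - 25)/(-25 + (-28)**2 - 28*(-25)) = -23/(-25 + 784 + 700) = -23/1459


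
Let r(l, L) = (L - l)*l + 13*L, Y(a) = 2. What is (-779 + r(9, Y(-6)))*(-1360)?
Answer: 1109760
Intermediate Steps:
r(l, L) = 13*L + l*(L - l) (r(l, L) = l*(L - l) + 13*L = 13*L + l*(L - l))
(-779 + r(9, Y(-6)))*(-1360) = (-779 + (-1*9**2 + 13*2 + 2*9))*(-1360) = (-779 + (-1*81 + 26 + 18))*(-1360) = (-779 + (-81 + 26 + 18))*(-1360) = (-779 - 37)*(-1360) = -816*(-1360) = 1109760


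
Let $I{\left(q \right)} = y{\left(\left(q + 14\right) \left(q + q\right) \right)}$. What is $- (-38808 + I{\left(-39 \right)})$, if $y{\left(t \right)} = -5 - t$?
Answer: $40763$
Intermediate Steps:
$I{\left(q \right)} = -5 - 2 q \left(14 + q\right)$ ($I{\left(q \right)} = -5 - \left(q + 14\right) \left(q + q\right) = -5 - \left(14 + q\right) 2 q = -5 - 2 q \left(14 + q\right)$)
$- (-38808 + I{\left(-39 \right)}) = - (-38808 - \left(5 - 78 \left(14 - 39\right)\right)) = - (-38808 - \left(5 - -1950\right)) = - (-38808 - 1955) = \left(-1\right) \left(-40763\right) = 40763$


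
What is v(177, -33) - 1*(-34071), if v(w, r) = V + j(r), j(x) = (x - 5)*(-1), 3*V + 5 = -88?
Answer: 34078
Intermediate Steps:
V = -31 (V = -5/3 + (1/3)*(-88) = -5/3 - 88/3 = -31)
j(x) = 5 - x (j(x) = (-5 + x)*(-1) = 5 - x)
v(w, r) = -26 - r (v(w, r) = -31 + (5 - r) = -26 - r)
v(177, -33) - 1*(-34071) = (-26 - 1*(-33)) - 1*(-34071) = (-26 + 33) + 34071 = 7 + 34071 = 34078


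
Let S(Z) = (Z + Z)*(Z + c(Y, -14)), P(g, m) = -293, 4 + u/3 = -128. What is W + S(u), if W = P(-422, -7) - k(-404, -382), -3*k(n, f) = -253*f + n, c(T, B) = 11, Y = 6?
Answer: 1010123/3 ≈ 3.3671e+5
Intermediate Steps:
u = -396 (u = -12 + 3*(-128) = -12 - 384 = -396)
k(n, f) = -n/3 + 253*f/3 (k(n, f) = -(-253*f + n)/3 = -(n - 253*f)/3 = -n/3 + 253*f/3)
S(Z) = 2*Z*(11 + Z) (S(Z) = (Z + Z)*(Z + 11) = (2*Z)*(11 + Z) = 2*Z*(11 + Z))
W = 95363/3 (W = -293 - (-⅓*(-404) + (253/3)*(-382)) = -293 - (404/3 - 96646/3) = -293 - 1*(-96242/3) = -293 + 96242/3 = 95363/3 ≈ 31788.)
W + S(u) = 95363/3 + 2*(-396)*(11 - 396) = 95363/3 + 2*(-396)*(-385) = 95363/3 + 304920 = 1010123/3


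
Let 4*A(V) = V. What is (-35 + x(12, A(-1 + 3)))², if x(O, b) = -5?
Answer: 1600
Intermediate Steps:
A(V) = V/4
(-35 + x(12, A(-1 + 3)))² = (-35 - 5)² = (-40)² = 1600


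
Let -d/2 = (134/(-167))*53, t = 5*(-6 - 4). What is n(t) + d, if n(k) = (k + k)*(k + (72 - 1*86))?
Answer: 1083004/167 ≈ 6485.1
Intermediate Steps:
t = -50 (t = 5*(-10) = -50)
d = 14204/167 (d = -2*134/(-167)*53 = -2*134*(-1/167)*53 = -(-268)*53/167 = -2*(-7102/167) = 14204/167 ≈ 85.054)
n(k) = 2*k*(-14 + k) (n(k) = (2*k)*(k + (72 - 86)) = (2*k)*(k - 14) = (2*k)*(-14 + k) = 2*k*(-14 + k))
n(t) + d = 2*(-50)*(-14 - 50) + 14204/167 = 2*(-50)*(-64) + 14204/167 = 6400 + 14204/167 = 1083004/167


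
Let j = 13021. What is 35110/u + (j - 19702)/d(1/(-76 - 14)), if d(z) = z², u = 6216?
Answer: -168192821245/3108 ≈ -5.4116e+7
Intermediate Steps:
35110/u + (j - 19702)/d(1/(-76 - 14)) = 35110/6216 + (13021 - 19702)/((1/(-76 - 14))²) = 35110*(1/6216) - 6681/((1/(-90))²) = 17555/3108 - 6681/((-1/90)²) = 17555/3108 - 6681/1/8100 = 17555/3108 - 6681*8100 = 17555/3108 - 54116100 = -168192821245/3108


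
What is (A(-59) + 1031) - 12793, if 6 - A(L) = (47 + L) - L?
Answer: -11803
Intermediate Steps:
A(L) = -41 (A(L) = 6 - ((47 + L) - L) = 6 - 1*47 = 6 - 47 = -41)
(A(-59) + 1031) - 12793 = (-41 + 1031) - 12793 = 990 - 12793 = -11803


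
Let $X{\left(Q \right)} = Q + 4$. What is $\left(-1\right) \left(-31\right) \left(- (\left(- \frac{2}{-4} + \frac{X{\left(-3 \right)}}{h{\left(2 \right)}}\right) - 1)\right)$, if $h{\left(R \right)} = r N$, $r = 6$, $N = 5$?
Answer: $\frac{217}{15} \approx 14.467$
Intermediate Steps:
$h{\left(R \right)} = 30$ ($h{\left(R \right)} = 6 \cdot 5 = 30$)
$X{\left(Q \right)} = 4 + Q$
$\left(-1\right) \left(-31\right) \left(- (\left(- \frac{2}{-4} + \frac{X{\left(-3 \right)}}{h{\left(2 \right)}}\right) - 1)\right) = \left(-1\right) \left(-31\right) \left(- (\left(- \frac{2}{-4} + \frac{4 - 3}{30}\right) - 1)\right) = 31 \left(- (\left(\left(-2\right) \left(- \frac{1}{4}\right) + 1 \cdot \frac{1}{30}\right) - 1)\right) = 31 \left(- (\left(\frac{1}{2} + \frac{1}{30}\right) - 1)\right) = 31 \left(- (\frac{8}{15} - 1)\right) = 31 \left(\left(-1\right) \left(- \frac{7}{15}\right)\right) = 31 \cdot \frac{7}{15} = \frac{217}{15}$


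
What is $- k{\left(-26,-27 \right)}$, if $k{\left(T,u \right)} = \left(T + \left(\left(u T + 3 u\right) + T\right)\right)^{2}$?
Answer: $-323761$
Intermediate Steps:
$k{\left(T,u \right)} = \left(2 T + 3 u + T u\right)^{2}$ ($k{\left(T,u \right)} = \left(T + \left(\left(T u + 3 u\right) + T\right)\right)^{2} = \left(T + \left(\left(3 u + T u\right) + T\right)\right)^{2} = \left(T + \left(T + 3 u + T u\right)\right)^{2} = \left(2 T + 3 u + T u\right)^{2}$)
$- k{\left(-26,-27 \right)} = - \left(2 \left(-26\right) + 3 \left(-27\right) - -702\right)^{2} = - \left(-52 - 81 + 702\right)^{2} = - 569^{2} = \left(-1\right) 323761 = -323761$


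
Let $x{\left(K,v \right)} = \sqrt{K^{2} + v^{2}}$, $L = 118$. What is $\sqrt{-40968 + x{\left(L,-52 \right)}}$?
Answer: $\sqrt{-40968 + 2 \sqrt{4157}} \approx 202.09 i$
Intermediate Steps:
$\sqrt{-40968 + x{\left(L,-52 \right)}} = \sqrt{-40968 + \sqrt{118^{2} + \left(-52\right)^{2}}} = \sqrt{-40968 + \sqrt{13924 + 2704}} = \sqrt{-40968 + \sqrt{16628}} = \sqrt{-40968 + 2 \sqrt{4157}}$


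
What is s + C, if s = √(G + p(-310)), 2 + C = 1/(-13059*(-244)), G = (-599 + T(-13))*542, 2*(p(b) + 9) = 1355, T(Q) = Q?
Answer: -6372791/3186396 + I*√1324142/2 ≈ -2.0 + 575.36*I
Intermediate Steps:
p(b) = 1337/2 (p(b) = -9 + (½)*1355 = -9 + 1355/2 = 1337/2)
G = -331704 (G = (-599 - 13)*542 = -612*542 = -331704)
C = -6372791/3186396 (C = -2 + 1/(-13059*(-244)) = -2 + 1/3186396 = -6372791/3186396 ≈ -2.0000)
s = I*√1324142/2 (s = √(-331704 + 1337/2) = √(-662071/2) = I*√1324142/2 ≈ 575.36*I)
s + C = I*√1324142/2 - 6372791/3186396 = -6372791/3186396 + I*√1324142/2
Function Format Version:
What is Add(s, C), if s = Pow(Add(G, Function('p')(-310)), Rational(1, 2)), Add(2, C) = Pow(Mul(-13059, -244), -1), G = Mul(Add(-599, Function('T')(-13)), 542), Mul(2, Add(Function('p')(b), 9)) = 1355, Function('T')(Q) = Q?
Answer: Add(Rational(-6372791, 3186396), Mul(Rational(1, 2), I, Pow(1324142, Rational(1, 2)))) ≈ Add(-2.0000, Mul(575.36, I))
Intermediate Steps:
Function('p')(b) = Rational(1337, 2) (Function('p')(b) = Add(-9, Mul(Rational(1, 2), 1355)) = Add(-9, Rational(1355, 2)) = Rational(1337, 2))
G = -331704 (G = Mul(Add(-599, -13), 542) = Mul(-612, 542) = -331704)
C = Rational(-6372791, 3186396) (C = Add(-2, Pow(Mul(-13059, -244), -1)) = Add(-2, Pow(3186396, -1)) = Add(-2, Rational(1, 3186396)) = Rational(-6372791, 3186396) ≈ -2.0000)
s = Mul(Rational(1, 2), I, Pow(1324142, Rational(1, 2))) (s = Pow(Add(-331704, Rational(1337, 2)), Rational(1, 2)) = Pow(Rational(-662071, 2), Rational(1, 2)) = Mul(Rational(1, 2), I, Pow(1324142, Rational(1, 2))) ≈ Mul(575.36, I))
Add(s, C) = Add(Mul(Rational(1, 2), I, Pow(1324142, Rational(1, 2))), Rational(-6372791, 3186396)) = Add(Rational(-6372791, 3186396), Mul(Rational(1, 2), I, Pow(1324142, Rational(1, 2))))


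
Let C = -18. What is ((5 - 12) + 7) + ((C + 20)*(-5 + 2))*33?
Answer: -198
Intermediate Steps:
((5 - 12) + 7) + ((C + 20)*(-5 + 2))*33 = ((5 - 12) + 7) + ((-18 + 20)*(-5 + 2))*33 = (-7 + 7) + (2*(-3))*33 = 0 - 6*33 = 0 - 198 = -198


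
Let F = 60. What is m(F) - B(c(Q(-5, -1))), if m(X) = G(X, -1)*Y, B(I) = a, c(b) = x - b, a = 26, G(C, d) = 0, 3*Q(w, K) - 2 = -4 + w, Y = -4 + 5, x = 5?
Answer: -26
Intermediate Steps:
Y = 1
Q(w, K) = -2/3 + w/3 (Q(w, K) = 2/3 + (-4 + w)/3 = 2/3 + (-4/3 + w/3) = -2/3 + w/3)
c(b) = 5 - b
B(I) = 26
m(X) = 0 (m(X) = 0*1 = 0)
m(F) - B(c(Q(-5, -1))) = 0 - 1*26 = 0 - 26 = -26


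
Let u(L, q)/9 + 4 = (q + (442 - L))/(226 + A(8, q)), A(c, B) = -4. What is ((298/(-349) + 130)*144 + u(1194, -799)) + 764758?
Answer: 20228373707/25826 ≈ 7.8326e+5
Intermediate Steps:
u(L, q) = -669/37 - 3*L/74 + 3*q/74 (u(L, q) = -36 + 9*((q + (442 - L))/(226 - 4)) = -36 + 9*((442 + q - L)/222) = -36 + 9*((442 + q - L)*(1/222)) = -36 + 9*(221/111 - L/222 + q/222) = -36 + (663/37 - 3*L/74 + 3*q/74) = -669/37 - 3*L/74 + 3*q/74)
((298/(-349) + 130)*144 + u(1194, -799)) + 764758 = ((298/(-349) + 130)*144 + (-669/37 - 3/74*1194 + (3/74)*(-799))) + 764758 = ((298*(-1/349) + 130)*144 + (-669/37 - 1791/37 - 2397/74)) + 764758 = ((-298/349 + 130)*144 - 7317/74) + 764758 = ((45072/349)*144 - 7317/74) + 764758 = (6490368/349 - 7317/74) + 764758 = 477733599/25826 + 764758 = 20228373707/25826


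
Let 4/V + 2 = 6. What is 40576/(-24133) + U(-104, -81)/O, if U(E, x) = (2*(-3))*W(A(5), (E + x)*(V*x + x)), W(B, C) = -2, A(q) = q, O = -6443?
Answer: -261720764/155488919 ≈ -1.6832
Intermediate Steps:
V = 1 (V = 4/(-2 + 6) = 4/4 = 4*(¼) = 1)
U(E, x) = 12 (U(E, x) = (2*(-3))*(-2) = -6*(-2) = 12)
40576/(-24133) + U(-104, -81)/O = 40576/(-24133) + 12/(-6443) = 40576*(-1/24133) + 12*(-1/6443) = -40576/24133 - 12/6443 = -261720764/155488919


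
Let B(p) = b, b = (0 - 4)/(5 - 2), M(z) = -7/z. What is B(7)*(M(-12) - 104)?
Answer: 1241/9 ≈ 137.89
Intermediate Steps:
b = -4/3 ≈ -1.3333
B(p) = -4/3
B(7)*(M(-12) - 104) = -4*(-7/(-12) - 104)/3 = -4*(-7*(-1/12) - 104)/3 = -4*(7/12 - 104)/3 = -4/3*(-1241/12) = 1241/9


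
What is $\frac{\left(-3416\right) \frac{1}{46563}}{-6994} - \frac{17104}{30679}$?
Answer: $- \frac{253182344692}{454135131879} \approx -0.5575$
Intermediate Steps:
$\frac{\left(-3416\right) \frac{1}{46563}}{-6994} - \frac{17104}{30679} = \left(-3416\right) \frac{1}{46563} \left(- \frac{1}{6994}\right) - \frac{17104}{30679} = \left(- \frac{3416}{46563}\right) \left(- \frac{1}{6994}\right) - \frac{17104}{30679} = \frac{1708}{162830811} - \frac{17104}{30679} = - \frac{253182344692}{454135131879}$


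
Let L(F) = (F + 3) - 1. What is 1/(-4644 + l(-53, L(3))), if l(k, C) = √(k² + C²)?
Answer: -2322/10781951 - √2834/21563902 ≈ -0.00021783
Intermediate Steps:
L(F) = 2 + F (L(F) = (3 + F) - 1 = 2 + F)
l(k, C) = √(C² + k²)
1/(-4644 + l(-53, L(3))) = 1/(-4644 + √((2 + 3)² + (-53)²)) = 1/(-4644 + √(5² + 2809)) = 1/(-4644 + √(25 + 2809)) = 1/(-4644 + √2834)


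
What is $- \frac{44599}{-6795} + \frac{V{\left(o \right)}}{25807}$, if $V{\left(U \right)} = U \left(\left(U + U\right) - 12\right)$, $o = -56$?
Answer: $\frac{1198150873}{175358565} \approx 6.8326$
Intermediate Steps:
$V{\left(U \right)} = U \left(-12 + 2 U\right)$ ($V{\left(U \right)} = U \left(2 U - 12\right) = U \left(-12 + 2 U\right)$)
$- \frac{44599}{-6795} + \frac{V{\left(o \right)}}{25807} = - \frac{44599}{-6795} + \frac{2 \left(-56\right) \left(-6 - 56\right)}{25807} = \left(-44599\right) \left(- \frac{1}{6795}\right) + 2 \left(-56\right) \left(-62\right) \frac{1}{25807} = \frac{44599}{6795} + 6944 \cdot \frac{1}{25807} = \frac{44599}{6795} + \frac{6944}{25807} = \frac{1198150873}{175358565}$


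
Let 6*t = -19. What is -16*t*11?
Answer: 1672/3 ≈ 557.33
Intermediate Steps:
t = -19/6 (t = (1/6)*(-19) = -19/6 ≈ -3.1667)
-16*t*11 = -16*(-19/6)*11 = (152/3)*11 = 1672/3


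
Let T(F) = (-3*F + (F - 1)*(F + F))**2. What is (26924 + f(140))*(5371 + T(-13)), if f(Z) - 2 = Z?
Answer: 4541133480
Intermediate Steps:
f(Z) = 2 + Z
T(F) = (-3*F + 2*F*(-1 + F))**2 (T(F) = (-3*F + (-1 + F)*(2*F))**2 = (-3*F + 2*F*(-1 + F))**2)
(26924 + f(140))*(5371 + T(-13)) = (26924 + (2 + 140))*(5371 + (-13)**2*(-5 + 2*(-13))**2) = (26924 + 142)*(5371 + 169*(-5 - 26)**2) = 27066*(5371 + 169*(-31)**2) = 27066*(5371 + 169*961) = 27066*(5371 + 162409) = 27066*167780 = 4541133480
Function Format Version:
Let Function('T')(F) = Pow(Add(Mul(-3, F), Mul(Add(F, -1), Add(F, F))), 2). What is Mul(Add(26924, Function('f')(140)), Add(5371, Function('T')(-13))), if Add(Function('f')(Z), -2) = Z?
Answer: 4541133480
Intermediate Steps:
Function('f')(Z) = Add(2, Z)
Function('T')(F) = Pow(Add(Mul(-3, F), Mul(2, F, Add(-1, F))), 2) (Function('T')(F) = Pow(Add(Mul(-3, F), Mul(Add(-1, F), Mul(2, F))), 2) = Pow(Add(Mul(-3, F), Mul(2, F, Add(-1, F))), 2))
Mul(Add(26924, Function('f')(140)), Add(5371, Function('T')(-13))) = Mul(Add(26924, Add(2, 140)), Add(5371, Mul(Pow(-13, 2), Pow(Add(-5, Mul(2, -13)), 2)))) = Mul(Add(26924, 142), Add(5371, Mul(169, Pow(Add(-5, -26), 2)))) = Mul(27066, Add(5371, Mul(169, Pow(-31, 2)))) = Mul(27066, Add(5371, Mul(169, 961))) = Mul(27066, Add(5371, 162409)) = Mul(27066, 167780) = 4541133480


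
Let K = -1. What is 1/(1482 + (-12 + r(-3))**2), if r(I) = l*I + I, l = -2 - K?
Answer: 1/1626 ≈ 0.00061501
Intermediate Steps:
l = -1 (l = -2 - 1*(-1) = -2 + 1 = -1)
r(I) = 0 (r(I) = -I + I = 0)
1/(1482 + (-12 + r(-3))**2) = 1/(1482 + (-12 + 0)**2) = 1/(1482 + (-12)**2) = 1/(1482 + 144) = 1/1626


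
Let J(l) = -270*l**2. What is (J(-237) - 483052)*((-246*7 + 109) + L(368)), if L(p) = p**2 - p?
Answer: -2088207072126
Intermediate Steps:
(J(-237) - 483052)*((-246*7 + 109) + L(368)) = (-270*(-237)**2 - 483052)*((-246*7 + 109) + 368*(-1 + 368)) = (-270*56169 - 483052)*((-1722 + 109) + 368*367) = (-15165630 - 483052)*(-1613 + 135056) = -15648682*133443 = -2088207072126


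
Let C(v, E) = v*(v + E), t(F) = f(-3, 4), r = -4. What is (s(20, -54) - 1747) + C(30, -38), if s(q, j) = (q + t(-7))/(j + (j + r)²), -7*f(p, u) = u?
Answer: -23019327/11585 ≈ -1987.0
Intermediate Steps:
f(p, u) = -u/7
t(F) = -4/7 (t(F) = -⅐*4 = -4/7)
s(q, j) = (-4/7 + q)/(j + (-4 + j)²) (s(q, j) = (q - 4/7)/(j + (j - 4)²) = (-4/7 + q)/(j + (-4 + j)²))
C(v, E) = v*(E + v)
(s(20, -54) - 1747) + C(30, -38) = ((-4/7 + 20)/(-54 + (-4 - 54)²) - 1747) + 30*(-38 + 30) = ((136/7)/(-54 + (-58)²) - 1747) + 30*(-8) = ((136/7)/(-54 + 3364) - 1747) - 240 = ((136/7)/3310 - 1747) - 240 = ((1/3310)*(136/7) - 1747) - 240 = (68/11585 - 1747) - 240 = -20238927/11585 - 240 = -23019327/11585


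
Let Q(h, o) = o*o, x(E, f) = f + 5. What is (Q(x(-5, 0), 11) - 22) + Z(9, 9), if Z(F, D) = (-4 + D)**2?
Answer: 124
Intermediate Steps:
x(E, f) = 5 + f
Q(h, o) = o**2
(Q(x(-5, 0), 11) - 22) + Z(9, 9) = (11**2 - 22) + (-4 + 9)**2 = (121 - 22) + 5**2 = 99 + 25 = 124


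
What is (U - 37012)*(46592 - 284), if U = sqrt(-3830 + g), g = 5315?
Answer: -1713951696 + 138924*sqrt(165) ≈ -1.7122e+9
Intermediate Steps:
U = 3*sqrt(165) (U = sqrt(-3830 + 5315) = sqrt(1485) = 3*sqrt(165) ≈ 38.536)
(U - 37012)*(46592 - 284) = (3*sqrt(165) - 37012)*(46592 - 284) = (-37012 + 3*sqrt(165))*46308 = -1713951696 + 138924*sqrt(165)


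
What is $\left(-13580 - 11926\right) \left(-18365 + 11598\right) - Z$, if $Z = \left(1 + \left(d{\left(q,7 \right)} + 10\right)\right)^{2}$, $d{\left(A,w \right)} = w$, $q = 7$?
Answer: $172598778$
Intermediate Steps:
$Z = 324$ ($Z = \left(1 + \left(7 + 10\right)\right)^{2} = \left(1 + 17\right)^{2} = 18^{2} = 324$)
$\left(-13580 - 11926\right) \left(-18365 + 11598\right) - Z = \left(-13580 - 11926\right) \left(-18365 + 11598\right) - 324 = \left(-25506\right) \left(-6767\right) - 324 = 172599102 - 324 = 172598778$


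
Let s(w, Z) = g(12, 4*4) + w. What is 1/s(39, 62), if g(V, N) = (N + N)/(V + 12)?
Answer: 3/121 ≈ 0.024793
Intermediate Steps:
g(V, N) = 2*N/(12 + V) (g(V, N) = (2*N)/(12 + V) = 2*N/(12 + V))
s(w, Z) = 4/3 + w (s(w, Z) = 2*(4*4)/(12 + 12) + w = 2*16/24 + w = 2*16*(1/24) + w = 4/3 + w)
1/s(39, 62) = 1/(4/3 + 39) = 1/(121/3) = 3/121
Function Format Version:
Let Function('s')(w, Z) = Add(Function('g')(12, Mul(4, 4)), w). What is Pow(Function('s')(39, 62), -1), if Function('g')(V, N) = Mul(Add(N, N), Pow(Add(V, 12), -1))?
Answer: Rational(3, 121) ≈ 0.024793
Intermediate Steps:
Function('g')(V, N) = Mul(2, N, Pow(Add(12, V), -1)) (Function('g')(V, N) = Mul(Mul(2, N), Pow(Add(12, V), -1)) = Mul(2, N, Pow(Add(12, V), -1)))
Function('s')(w, Z) = Add(Rational(4, 3), w) (Function('s')(w, Z) = Add(Mul(2, Mul(4, 4), Pow(Add(12, 12), -1)), w) = Add(Mul(2, 16, Pow(24, -1)), w) = Add(Mul(2, 16, Rational(1, 24)), w) = Add(Rational(4, 3), w))
Pow(Function('s')(39, 62), -1) = Pow(Add(Rational(4, 3), 39), -1) = Pow(Rational(121, 3), -1) = Rational(3, 121)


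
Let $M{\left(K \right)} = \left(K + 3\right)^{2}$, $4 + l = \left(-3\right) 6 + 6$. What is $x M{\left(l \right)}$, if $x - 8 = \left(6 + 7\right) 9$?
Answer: $21125$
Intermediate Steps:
$l = -16$ ($l = -4 + \left(\left(-3\right) 6 + 6\right) = -4 + \left(-18 + 6\right) = -4 - 12 = -16$)
$M{\left(K \right)} = \left(3 + K\right)^{2}$
$x = 125$ ($x = 8 + \left(6 + 7\right) 9 = 8 + 13 \cdot 9 = 8 + 117 = 125$)
$x M{\left(l \right)} = 125 \left(3 - 16\right)^{2} = 125 \left(-13\right)^{2} = 125 \cdot 169 = 21125$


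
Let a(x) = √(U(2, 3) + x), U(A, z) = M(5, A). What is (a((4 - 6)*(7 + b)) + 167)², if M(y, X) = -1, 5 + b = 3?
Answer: (167 + I*√11)² ≈ 27878.0 + 1107.8*I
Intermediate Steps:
b = -2 (b = -5 + 3 = -2)
U(A, z) = -1
a(x) = √(-1 + x)
(a((4 - 6)*(7 + b)) + 167)² = (√(-1 + (4 - 6)*(7 - 2)) + 167)² = (√(-1 - 2*5) + 167)² = (√(-1 - 10) + 167)² = (√(-11) + 167)² = (I*√11 + 167)² = (167 + I*√11)²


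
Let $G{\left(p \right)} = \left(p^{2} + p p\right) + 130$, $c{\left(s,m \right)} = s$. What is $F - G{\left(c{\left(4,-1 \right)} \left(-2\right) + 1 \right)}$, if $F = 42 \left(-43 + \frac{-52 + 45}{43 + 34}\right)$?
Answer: $- \frac{22416}{11} \approx -2037.8$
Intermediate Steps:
$G{\left(p \right)} = 130 + 2 p^{2}$ ($G{\left(p \right)} = \left(p^{2} + p^{2}\right) + 130 = 2 p^{2} + 130 = 130 + 2 p^{2}$)
$F = - \frac{19908}{11}$ ($F = 42 \left(-43 - \frac{7}{77}\right) = 42 \left(-43 - \frac{1}{11}\right) = 42 \left(- \frac{474}{11}\right) = - \frac{19908}{11} \approx -1809.8$)
$F - G{\left(c{\left(4,-1 \right)} \left(-2\right) + 1 \right)} = - \frac{19908}{11} - \left(130 + 2 \left(4 \left(-2\right) + 1\right)^{2}\right) = - \frac{19908}{11} - \left(130 + 2 \left(-8 + 1\right)^{2}\right) = - \frac{19908}{11} - \left(130 + 2 \left(-7\right)^{2}\right) = - \frac{19908}{11} - \left(130 + 2 \cdot 49\right) = - \frac{19908}{11} - \left(130 + 98\right) = - \frac{19908}{11} - 228 = - \frac{22416}{11}$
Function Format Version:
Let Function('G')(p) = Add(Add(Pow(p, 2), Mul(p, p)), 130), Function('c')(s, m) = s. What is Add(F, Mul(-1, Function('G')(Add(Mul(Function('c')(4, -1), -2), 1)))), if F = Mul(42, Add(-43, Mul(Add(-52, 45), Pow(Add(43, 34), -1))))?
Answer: Rational(-22416, 11) ≈ -2037.8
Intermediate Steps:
Function('G')(p) = Add(130, Mul(2, Pow(p, 2))) (Function('G')(p) = Add(Add(Pow(p, 2), Pow(p, 2)), 130) = Add(Mul(2, Pow(p, 2)), 130) = Add(130, Mul(2, Pow(p, 2))))
F = Rational(-19908, 11) (F = Mul(42, Add(-43, Mul(-7, Pow(77, -1)))) = Mul(42, Add(-43, Mul(-7, Rational(1, 77)))) = Mul(42, Add(-43, Rational(-1, 11))) = Mul(42, Rational(-474, 11)) = Rational(-19908, 11) ≈ -1809.8)
Add(F, Mul(-1, Function('G')(Add(Mul(Function('c')(4, -1), -2), 1)))) = Add(Rational(-19908, 11), Mul(-1, Add(130, Mul(2, Pow(Add(Mul(4, -2), 1), 2))))) = Add(Rational(-19908, 11), Mul(-1, Add(130, Mul(2, Pow(Add(-8, 1), 2))))) = Add(Rational(-19908, 11), Mul(-1, Add(130, Mul(2, Pow(-7, 2))))) = Add(Rational(-19908, 11), Mul(-1, Add(130, Mul(2, 49)))) = Add(Rational(-19908, 11), Mul(-1, Add(130, 98))) = Add(Rational(-19908, 11), Mul(-1, 228)) = Add(Rational(-19908, 11), -228) = Rational(-22416, 11)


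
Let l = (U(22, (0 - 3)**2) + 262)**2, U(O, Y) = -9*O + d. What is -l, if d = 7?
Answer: -5041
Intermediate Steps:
U(O, Y) = 7 - 9*O (U(O, Y) = -9*O + 7 = 7 - 9*O)
l = 5041 (l = ((7 - 9*22) + 262)**2 = ((7 - 198) + 262)**2 = (-191 + 262)**2 = 71**2 = 5041)
-l = -1*5041 = -5041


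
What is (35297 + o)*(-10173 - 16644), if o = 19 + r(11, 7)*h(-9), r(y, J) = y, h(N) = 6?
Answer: -948839094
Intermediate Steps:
o = 85 (o = 19 + 11*6 = 19 + 66 = 85)
(35297 + o)*(-10173 - 16644) = (35297 + 85)*(-10173 - 16644) = 35382*(-26817) = -948839094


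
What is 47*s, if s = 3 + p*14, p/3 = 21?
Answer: 41595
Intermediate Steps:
p = 63 (p = 3*21 = 63)
s = 885 (s = 3 + 63*14 = 3 + 882 = 885)
47*s = 47*885 = 41595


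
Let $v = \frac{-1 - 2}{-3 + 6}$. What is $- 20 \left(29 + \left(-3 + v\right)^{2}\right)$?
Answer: $-900$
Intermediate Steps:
$v = -1$ ($v = - \frac{3}{3} = \left(-3\right) \frac{1}{3} = -1$)
$- 20 \left(29 + \left(-3 + v\right)^{2}\right) = - 20 \left(29 + \left(-3 - 1\right)^{2}\right) = - 20 \left(29 + \left(-4\right)^{2}\right) = - 20 \left(29 + 16\right) = \left(-20\right) 45 = -900$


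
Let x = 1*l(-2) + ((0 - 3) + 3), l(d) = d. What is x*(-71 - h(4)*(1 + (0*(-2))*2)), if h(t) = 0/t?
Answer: 142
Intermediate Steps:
h(t) = 0
x = -2 (x = 1*(-2) + ((0 - 3) + 3) = -2 + (-3 + 3) = -2 + 0 = -2)
x*(-71 - h(4)*(1 + (0*(-2))*2)) = -2*(-71 - 0*(1 + (0*(-2))*2)) = -2*(-71 - 0*(1 + 0*2)) = -2*(-71 - 0*(1 + 0)) = -2*(-71 - 0) = -2*(-71 - 1*0) = -2*(-71 + 0) = -2*(-71) = 142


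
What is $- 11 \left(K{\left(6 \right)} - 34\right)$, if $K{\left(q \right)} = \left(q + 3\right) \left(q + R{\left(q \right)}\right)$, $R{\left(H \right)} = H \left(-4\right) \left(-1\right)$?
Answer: $-2596$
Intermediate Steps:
$R{\left(H \right)} = 4 H$ ($R{\left(H \right)} = - 4 H \left(-1\right) = 4 H$)
$K{\left(q \right)} = 5 q \left(3 + q\right)$ ($K{\left(q \right)} = \left(q + 3\right) \left(q + 4 q\right) = \left(3 + q\right) 5 q = 5 q \left(3 + q\right)$)
$- 11 \left(K{\left(6 \right)} - 34\right) = - 11 \left(5 \cdot 6 \left(3 + 6\right) - 34\right) = - 11 \left(5 \cdot 6 \cdot 9 - 34\right) = - 11 \left(270 - 34\right) = \left(-11\right) 236 = -2596$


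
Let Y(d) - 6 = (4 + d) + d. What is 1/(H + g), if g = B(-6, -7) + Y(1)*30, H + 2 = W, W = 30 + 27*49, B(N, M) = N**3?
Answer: 1/1495 ≈ 0.00066890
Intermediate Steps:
Y(d) = 10 + 2*d (Y(d) = 6 + ((4 + d) + d) = 6 + (4 + 2*d) = 10 + 2*d)
W = 1353 (W = 30 + 1323 = 1353)
H = 1351 (H = -2 + 1353 = 1351)
g = 144 (g = (-6)**3 + (10 + 2*1)*30 = -216 + (10 + 2)*30 = -216 + 12*30 = -216 + 360 = 144)
1/(H + g) = 1/(1351 + 144) = 1/1495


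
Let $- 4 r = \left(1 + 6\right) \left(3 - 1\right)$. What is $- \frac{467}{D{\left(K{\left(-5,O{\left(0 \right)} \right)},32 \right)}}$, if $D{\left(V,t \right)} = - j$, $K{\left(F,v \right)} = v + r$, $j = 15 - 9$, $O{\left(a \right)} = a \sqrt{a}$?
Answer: $\frac{467}{6} \approx 77.833$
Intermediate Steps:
$O{\left(a \right)} = a^{\frac{3}{2}}$
$j = 6$
$r = - \frac{7}{2}$ ($r = - \frac{\left(1 + 6\right) \left(3 - 1\right)}{4} = - \frac{7 \cdot 2}{4} = \left(- \frac{1}{4}\right) 14 = - \frac{7}{2} \approx -3.5$)
$K{\left(F,v \right)} = - \frac{7}{2} + v$ ($K{\left(F,v \right)} = v - \frac{7}{2} = - \frac{7}{2} + v$)
$D{\left(V,t \right)} = -6$ ($D{\left(V,t \right)} = \left(-1\right) 6 = -6$)
$- \frac{467}{D{\left(K{\left(-5,O{\left(0 \right)} \right)},32 \right)}} = - \frac{467}{-6} = \left(-467\right) \left(- \frac{1}{6}\right) = \frac{467}{6}$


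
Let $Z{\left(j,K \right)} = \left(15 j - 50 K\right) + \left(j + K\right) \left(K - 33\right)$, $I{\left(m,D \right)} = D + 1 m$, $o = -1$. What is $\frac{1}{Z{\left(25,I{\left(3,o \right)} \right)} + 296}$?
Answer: $- \frac{1}{266} \approx -0.0037594$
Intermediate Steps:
$I{\left(m,D \right)} = D + m$
$Z{\left(j,K \right)} = - 50 K + 15 j + \left(-33 + K\right) \left(K + j\right)$ ($Z{\left(j,K \right)} = \left(- 50 K + 15 j\right) + \left(K + j\right) \left(-33 + K\right) = \left(- 50 K + 15 j\right) + \left(-33 + K\right) \left(K + j\right) = - 50 K + 15 j + \left(-33 + K\right) \left(K + j\right)$)
$\frac{1}{Z{\left(25,I{\left(3,o \right)} \right)} + 296} = \frac{1}{\left(\left(-1 + 3\right)^{2} - 83 \left(-1 + 3\right) - 450 + \left(-1 + 3\right) 25\right) + 296} = \frac{1}{\left(2^{2} - 166 - 450 + 2 \cdot 25\right) + 296} = \frac{1}{\left(4 - 166 - 450 + 50\right) + 296} = \frac{1}{-562 + 296} = \frac{1}{-266} = - \frac{1}{266}$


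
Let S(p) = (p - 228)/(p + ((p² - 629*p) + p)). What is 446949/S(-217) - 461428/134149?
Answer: -10981144290405808/59696305 ≈ -1.8395e+8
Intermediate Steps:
S(p) = (-228 + p)/(p² - 627*p) (S(p) = (-228 + p)/(p + (p² - 628*p)) = (-228 + p)/(p² - 627*p))
446949/S(-217) - 461428/134149 = 446949/(((-228 - 217)/((-217)*(-627 - 217)))) - 461428/134149 = 446949/((-1/217*(-445)/(-844))) - 461428*1/134149 = 446949/((-1/217*(-1/844)*(-445))) - 461428/134149 = 446949/(-445/183148) - 461428/134149 = 446949*(-183148/445) - 461428/134149 = -81857815452/445 - 461428/134149 = -10981144290405808/59696305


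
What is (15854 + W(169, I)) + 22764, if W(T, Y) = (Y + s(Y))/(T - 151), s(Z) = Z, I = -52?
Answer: 347510/9 ≈ 38612.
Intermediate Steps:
W(T, Y) = 2*Y/(-151 + T) (W(T, Y) = (Y + Y)/(T - 151) = (2*Y)/(-151 + T) = 2*Y/(-151 + T))
(15854 + W(169, I)) + 22764 = (15854 + 2*(-52)/(-151 + 169)) + 22764 = (15854 + 2*(-52)/18) + 22764 = (15854 + 2*(-52)*(1/18)) + 22764 = (15854 - 52/9) + 22764 = 142634/9 + 22764 = 347510/9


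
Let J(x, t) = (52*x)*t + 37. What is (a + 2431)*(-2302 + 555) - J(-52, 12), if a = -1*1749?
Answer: -1159043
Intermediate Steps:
a = -1749
J(x, t) = 37 + 52*t*x (J(x, t) = 52*t*x + 37 = 37 + 52*t*x)
(a + 2431)*(-2302 + 555) - J(-52, 12) = (-1749 + 2431)*(-2302 + 555) - (37 + 52*12*(-52)) = 682*(-1747) - (37 - 32448) = -1191454 - 1*(-32411) = -1191454 + 32411 = -1159043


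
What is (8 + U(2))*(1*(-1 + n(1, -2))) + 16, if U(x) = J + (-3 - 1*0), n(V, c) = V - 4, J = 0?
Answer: -4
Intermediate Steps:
n(V, c) = -4 + V
U(x) = -3 (U(x) = 0 + (-3 - 1*0) = 0 + (-3 + 0) = 0 - 3 = -3)
(8 + U(2))*(1*(-1 + n(1, -2))) + 16 = (8 - 3)*(1*(-1 + (-4 + 1))) + 16 = 5*(1*(-1 - 3)) + 16 = 5*(1*(-4)) + 16 = 5*(-4) + 16 = -20 + 16 = -4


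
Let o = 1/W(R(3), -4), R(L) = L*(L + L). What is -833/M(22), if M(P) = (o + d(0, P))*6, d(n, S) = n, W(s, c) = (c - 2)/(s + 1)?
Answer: 833/19 ≈ 43.842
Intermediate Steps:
R(L) = 2*L² (R(L) = L*(2*L) = 2*L²)
W(s, c) = (-2 + c)/(1 + s)
o = -19/6 (o = 1/((-2 - 4)/(1 + 2*3²)) = 1/(-6/(1 + 2*9)) = 1/(-6/(1 + 18)) = 1/(-6/19) = -19/6 ≈ -3.1667)
M(P) = -19 (M(P) = (-19/6 + 0)*6 = -19/6*6 = -19)
-833/M(22) = -833/(-19) = -833*(-1/19) = 833/19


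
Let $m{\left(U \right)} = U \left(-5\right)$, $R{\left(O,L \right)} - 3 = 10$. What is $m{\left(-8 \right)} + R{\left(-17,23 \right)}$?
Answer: $53$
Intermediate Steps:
$R{\left(O,L \right)} = 13$ ($R{\left(O,L \right)} = 3 + 10 = 13$)
$m{\left(U \right)} = - 5 U$
$m{\left(-8 \right)} + R{\left(-17,23 \right)} = \left(-5\right) \left(-8\right) + 13 = 40 + 13 = 53$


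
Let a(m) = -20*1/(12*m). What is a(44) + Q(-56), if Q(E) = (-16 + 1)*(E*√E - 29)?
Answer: 57415/132 + 1680*I*√14 ≈ 434.96 + 6286.0*I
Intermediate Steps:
Q(E) = 435 - 15*E^(3/2) (Q(E) = -15*(E^(3/2) - 29) = -15*(-29 + E^(3/2)) = 435 - 15*E^(3/2))
a(m) = -5/(3*m) (a(m) = -20*1/(12*m) = -5/(3*m))
a(44) + Q(-56) = -5/3/44 + (435 - (-1680)*I*√14) = -5/3*1/44 + (435 - (-1680)*I*√14) = -5/132 + (435 + 1680*I*√14) = 57415/132 + 1680*I*√14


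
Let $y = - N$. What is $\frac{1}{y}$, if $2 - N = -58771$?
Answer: $- \frac{1}{58773} \approx -1.7015 \cdot 10^{-5}$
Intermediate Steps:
$N = 58773$ ($N = 2 - -58771 = 2 + 58771 = 58773$)
$y = -58773$ ($y = \left(-1\right) 58773 = -58773$)
$\frac{1}{y} = \frac{1}{-58773} = - \frac{1}{58773}$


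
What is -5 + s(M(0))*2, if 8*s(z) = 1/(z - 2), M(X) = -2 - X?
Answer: -81/16 ≈ -5.0625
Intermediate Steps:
s(z) = 1/(8*(-2 + z)) (s(z) = 1/(8*(z - 2)) = 1/(8*(-2 + z)))
-5 + s(M(0))*2 = -5 + (1/(8*(-2 + (-2 - 1*0))))*2 = -5 + (1/(8*(-2 + (-2 + 0))))*2 = -5 + (1/(8*(-2 - 2)))*2 = -5 + ((⅛)/(-4))*2 = -5 + ((⅛)*(-¼))*2 = -5 - 1/32*2 = -5 - 1/16 = -81/16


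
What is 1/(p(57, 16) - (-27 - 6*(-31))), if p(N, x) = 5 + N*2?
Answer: -1/40 ≈ -0.025000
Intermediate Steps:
p(N, x) = 5 + 2*N
1/(p(57, 16) - (-27 - 6*(-31))) = 1/((5 + 2*57) - (-27 - 6*(-31))) = 1/((5 + 114) - (-27 + 186)) = 1/(119 - 1*159) = 1/(119 - 159) = 1/(-40) = -1/40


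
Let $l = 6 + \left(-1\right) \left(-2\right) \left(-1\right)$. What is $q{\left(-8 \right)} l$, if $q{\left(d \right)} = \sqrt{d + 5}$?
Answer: $4 i \sqrt{3} \approx 6.9282 i$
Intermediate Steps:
$l = 4$ ($l = 6 + 2 \left(-1\right) = 6 - 2 = 4$)
$q{\left(d \right)} = \sqrt{5 + d}$
$q{\left(-8 \right)} l = \sqrt{5 - 8} \cdot 4 = \sqrt{-3} \cdot 4 = i \sqrt{3} \cdot 4 = 4 i \sqrt{3}$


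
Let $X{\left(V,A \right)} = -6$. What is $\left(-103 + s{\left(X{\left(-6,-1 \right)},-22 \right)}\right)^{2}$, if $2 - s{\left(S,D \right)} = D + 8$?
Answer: $7569$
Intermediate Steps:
$s{\left(S,D \right)} = -6 - D$ ($s{\left(S,D \right)} = 2 - \left(D + 8\right) = 2 - \left(8 + D\right) = -6 - D$)
$\left(-103 + s{\left(X{\left(-6,-1 \right)},-22 \right)}\right)^{2} = \left(-103 - -16\right)^{2} = \left(-103 + \left(-6 + 22\right)\right)^{2} = \left(-103 + 16\right)^{2} = \left(-87\right)^{2} = 7569$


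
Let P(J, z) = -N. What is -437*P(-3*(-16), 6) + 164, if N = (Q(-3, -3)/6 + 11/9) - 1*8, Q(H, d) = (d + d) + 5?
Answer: -51673/18 ≈ -2870.7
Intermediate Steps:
Q(H, d) = 5 + 2*d (Q(H, d) = 2*d + 5 = 5 + 2*d)
N = -125/18 (N = ((5 + 2*(-3))/6 + 11/9) - 1*8 = ((5 - 6)*(1/6) + 11*(1/9)) - 8 = (-1*1/6 + 11/9) - 8 = (-1/6 + 11/9) - 8 = 19/18 - 8 = -125/18 ≈ -6.9444)
P(J, z) = 125/18 (P(J, z) = -1*(-125/18) = 125/18)
-437*P(-3*(-16), 6) + 164 = -437*125/18 + 164 = -54625/18 + 164 = -51673/18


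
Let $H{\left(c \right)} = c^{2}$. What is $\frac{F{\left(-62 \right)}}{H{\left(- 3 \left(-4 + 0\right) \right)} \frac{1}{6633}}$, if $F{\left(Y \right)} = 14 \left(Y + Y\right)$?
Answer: $- \frac{159929}{2} \approx -79965.0$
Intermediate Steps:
$F{\left(Y \right)} = 28 Y$ ($F{\left(Y \right)} = 14 \cdot 2 Y = 28 Y$)
$\frac{F{\left(-62 \right)}}{H{\left(- 3 \left(-4 + 0\right) \right)} \frac{1}{6633}} = \frac{28 \left(-62\right)}{\left(- 3 \left(-4 + 0\right)\right)^{2} \cdot \frac{1}{6633}} = - \frac{1736}{\left(\left(-3\right) \left(-4\right)\right)^{2} \cdot \frac{1}{6633}} = - \frac{1736}{12^{2} \cdot \frac{1}{6633}} = - \frac{1736}{144 \cdot \frac{1}{6633}} = - \frac{1736}{\frac{16}{737}} = \left(-1736\right) \frac{737}{16} = - \frac{159929}{2}$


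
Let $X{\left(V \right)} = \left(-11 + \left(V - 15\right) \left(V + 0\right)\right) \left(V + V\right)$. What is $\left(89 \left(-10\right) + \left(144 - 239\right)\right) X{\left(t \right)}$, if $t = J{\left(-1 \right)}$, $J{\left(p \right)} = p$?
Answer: $9850$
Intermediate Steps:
$t = -1$
$X{\left(V \right)} = 2 V \left(-11 + V \left(-15 + V\right)\right)$ ($X{\left(V \right)} = \left(-11 + \left(-15 + V\right) V\right) 2 V = \left(-11 + V \left(-15 + V\right)\right) 2 V = 2 V \left(-11 + V \left(-15 + V\right)\right)$)
$\left(89 \left(-10\right) + \left(144 - 239\right)\right) X{\left(t \right)} = \left(89 \left(-10\right) + \left(144 - 239\right)\right) 2 \left(-1\right) \left(-11 + \left(-1\right)^{2} - -15\right) = \left(-890 + \left(144 - 239\right)\right) 2 \left(-1\right) \left(-11 + 1 + 15\right) = \left(-890 - 95\right) 2 \left(-1\right) 5 = \left(-985\right) \left(-10\right) = 9850$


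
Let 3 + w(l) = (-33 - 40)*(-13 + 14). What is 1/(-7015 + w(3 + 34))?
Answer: -1/7091 ≈ -0.00014102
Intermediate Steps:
w(l) = -76 (w(l) = -3 + (-33 - 40)*(-13 + 14) = -3 - 73*1 = -3 - 73 = -76)
1/(-7015 + w(3 + 34)) = 1/(-7015 - 76) = 1/(-7091) = -1/7091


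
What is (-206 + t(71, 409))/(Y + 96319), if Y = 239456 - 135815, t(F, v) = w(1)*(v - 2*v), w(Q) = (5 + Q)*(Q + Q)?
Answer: -2557/99980 ≈ -0.025575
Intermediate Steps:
w(Q) = 2*Q*(5 + Q) (w(Q) = (5 + Q)*(2*Q) = 2*Q*(5 + Q))
t(F, v) = -12*v (t(F, v) = (2*1*(5 + 1))*(v - 2*v) = (2*1*6)*(-v) = 12*(-v) = -12*v)
Y = 103641
(-206 + t(71, 409))/(Y + 96319) = (-206 - 12*409)/(103641 + 96319) = (-206 - 4908)/199960 = -5114*1/199960 = -2557/99980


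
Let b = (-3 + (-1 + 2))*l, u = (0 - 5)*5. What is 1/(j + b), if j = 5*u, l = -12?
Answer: -1/101 ≈ -0.0099010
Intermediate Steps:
u = -25 (u = -5*5 = -25)
j = -125 (j = 5*(-25) = -125)
b = 24 (b = (-3 + (-1 + 2))*(-12) = (-3 + 1)*(-12) = -2*(-12) = 24)
1/(j + b) = 1/(-125 + 24) = 1/(-101) = -1/101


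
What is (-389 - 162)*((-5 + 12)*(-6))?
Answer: 23142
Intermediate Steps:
(-389 - 162)*((-5 + 12)*(-6)) = -3857*(-6) = -551*(-42) = 23142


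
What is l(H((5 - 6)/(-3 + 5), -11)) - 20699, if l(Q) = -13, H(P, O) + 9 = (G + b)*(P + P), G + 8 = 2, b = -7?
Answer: -20712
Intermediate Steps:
G = -6 (G = -8 + 2 = -6)
H(P, O) = -9 - 26*P (H(P, O) = -9 + (-6 - 7)*(P + P) = -9 - 26*P)
l(H((5 - 6)/(-3 + 5), -11)) - 20699 = -13 - 20699 = -20712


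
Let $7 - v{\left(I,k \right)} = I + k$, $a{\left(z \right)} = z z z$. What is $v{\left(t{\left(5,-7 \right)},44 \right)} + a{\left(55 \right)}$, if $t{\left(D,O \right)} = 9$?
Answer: $166329$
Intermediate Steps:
$a{\left(z \right)} = z^{3}$ ($a{\left(z \right)} = z^{2} z = z^{3}$)
$v{\left(I,k \right)} = 7 - I - k$ ($v{\left(I,k \right)} = 7 - \left(I + k\right) = 7 - I - k$)
$v{\left(t{\left(5,-7 \right)},44 \right)} + a{\left(55 \right)} = \left(7 - 9 - 44\right) + 55^{3} = \left(7 - 9 - 44\right) + 166375 = -46 + 166375 = 166329$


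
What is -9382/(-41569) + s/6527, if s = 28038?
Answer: 1226747936/271320863 ≈ 4.5214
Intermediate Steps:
-9382/(-41569) + s/6527 = -9382/(-41569) + 28038/6527 = -9382*(-1/41569) + 28038*(1/6527) = 9382/41569 + 28038/6527 = 1226747936/271320863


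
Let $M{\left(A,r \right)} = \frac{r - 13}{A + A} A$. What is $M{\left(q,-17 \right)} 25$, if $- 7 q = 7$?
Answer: $-375$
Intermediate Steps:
$q = -1$ ($q = \left(- \frac{1}{7}\right) 7 = -1$)
$M{\left(A,r \right)} = - \frac{13}{2} + \frac{r}{2}$ ($M{\left(A,r \right)} = \frac{-13 + r}{2 A} A = - \frac{13}{2} + \frac{r}{2}$)
$M{\left(q,-17 \right)} 25 = \left(- \frac{13}{2} + \frac{1}{2} \left(-17\right)\right) 25 = \left(- \frac{13}{2} - \frac{17}{2}\right) 25 = \left(-15\right) 25 = -375$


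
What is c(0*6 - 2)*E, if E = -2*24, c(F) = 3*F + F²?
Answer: 96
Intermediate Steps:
c(F) = F² + 3*F
E = -48
c(0*6 - 2)*E = ((0*6 - 2)*(3 + (0*6 - 2)))*(-48) = ((0 - 2)*(3 + (0 - 2)))*(-48) = -2*(3 - 2)*(-48) = -2*1*(-48) = -2*(-48) = 96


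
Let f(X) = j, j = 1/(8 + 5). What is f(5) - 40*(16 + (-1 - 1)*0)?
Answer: -8319/13 ≈ -639.92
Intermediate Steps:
j = 1/13 ≈ 0.076923
f(X) = 1/13
f(5) - 40*(16 + (-1 - 1)*0) = 1/13 - 40*(16 + (-1 - 1)*0) = 1/13 - 40*(16 - 2*0) = 1/13 - 40*(16 + 0) = 1/13 - 40*16 = 1/13 - 640 = -8319/13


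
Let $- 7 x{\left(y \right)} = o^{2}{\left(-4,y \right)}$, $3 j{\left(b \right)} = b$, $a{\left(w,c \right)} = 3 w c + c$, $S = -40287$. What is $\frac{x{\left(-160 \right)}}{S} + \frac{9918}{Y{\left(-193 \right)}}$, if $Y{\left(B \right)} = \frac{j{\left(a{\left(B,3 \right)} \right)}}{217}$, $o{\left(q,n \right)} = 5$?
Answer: $- \frac{303470723702}{81500601} \approx -3723.5$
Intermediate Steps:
$a{\left(w,c \right)} = c + 3 c w$ ($a{\left(w,c \right)} = 3 c w + c = c + 3 c w$)
$j{\left(b \right)} = \frac{b}{3}$
$Y{\left(B \right)} = \frac{1}{217} + \frac{3 B}{217}$ ($Y{\left(B \right)} = \frac{\frac{1}{3} \cdot 3 \left(1 + 3 B\right)}{217} = \frac{3 + 9 B}{3} \cdot \frac{1}{217} = \left(1 + 3 B\right) \frac{1}{217} = \frac{1}{217} + \frac{3 B}{217}$)
$x{\left(y \right)} = - \frac{25}{7}$ ($x{\left(y \right)} = - \frac{5^{2}}{7} = \left(- \frac{1}{7}\right) 25 = - \frac{25}{7}$)
$\frac{x{\left(-160 \right)}}{S} + \frac{9918}{Y{\left(-193 \right)}} = - \frac{25}{7 \left(-40287\right)} + \frac{9918}{\frac{1}{217} + \frac{3}{217} \left(-193\right)} = \left(- \frac{25}{7}\right) \left(- \frac{1}{40287}\right) + \frac{9918}{\frac{1}{217} - \frac{579}{217}} = \frac{25}{282009} + \frac{9918}{- \frac{578}{217}} = \frac{25}{282009} + 9918 \left(- \frac{217}{578}\right) = \frac{25}{282009} - \frac{1076103}{289} = - \frac{303470723702}{81500601}$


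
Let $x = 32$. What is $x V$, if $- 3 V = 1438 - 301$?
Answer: $-12128$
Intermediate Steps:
$V = -379$ ($V = - \frac{1438 - 301}{3} = \left(- \frac{1}{3}\right) 1137 = -379$)
$x V = 32 \left(-379\right) = -12128$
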